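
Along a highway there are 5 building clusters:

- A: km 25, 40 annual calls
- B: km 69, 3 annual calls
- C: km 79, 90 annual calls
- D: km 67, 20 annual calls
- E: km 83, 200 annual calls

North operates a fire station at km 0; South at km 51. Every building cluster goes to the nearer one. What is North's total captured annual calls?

The indifferent point is the midpoint (0+51)/2 = 25.5; building clusters left of it (closer to North at 0) go to North, those right go to South.
  A at 25 (w=40) → North
  D at 67 (w=20) → South
  B at 69 (w=3) → South
  C at 79 (w=90) → South
  E at 83 (w=200) → South
North captures 40; South captures 313.

40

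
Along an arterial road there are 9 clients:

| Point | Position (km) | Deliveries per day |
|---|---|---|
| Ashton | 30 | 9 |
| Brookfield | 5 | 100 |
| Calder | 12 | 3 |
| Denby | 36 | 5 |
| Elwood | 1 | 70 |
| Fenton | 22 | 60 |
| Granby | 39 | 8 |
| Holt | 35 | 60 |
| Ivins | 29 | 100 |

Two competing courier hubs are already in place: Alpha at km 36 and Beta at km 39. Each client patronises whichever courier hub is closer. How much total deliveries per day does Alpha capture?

407

The indifferent point is the midpoint (36+39)/2 = 37.5; clients left of it (closer to Alpha at 36) go to Alpha, those right go to Beta.
  Elwood at 1 (w=70) → Alpha
  Brookfield at 5 (w=100) → Alpha
  Calder at 12 (w=3) → Alpha
  Fenton at 22 (w=60) → Alpha
  Ivins at 29 (w=100) → Alpha
  Ashton at 30 (w=9) → Alpha
  Holt at 35 (w=60) → Alpha
  Denby at 36 (w=5) → Alpha
  Granby at 39 (w=8) → Beta
Alpha captures 407; Beta captures 8.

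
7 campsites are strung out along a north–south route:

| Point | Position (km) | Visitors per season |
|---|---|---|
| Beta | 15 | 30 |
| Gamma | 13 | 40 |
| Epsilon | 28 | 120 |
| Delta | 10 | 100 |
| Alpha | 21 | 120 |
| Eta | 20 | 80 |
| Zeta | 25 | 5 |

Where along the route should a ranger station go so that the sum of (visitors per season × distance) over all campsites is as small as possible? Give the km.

For a sum of weighted absolute distances on a line, the optimum is the weighted median (not the mean). Total weight W = 495; half-weight = 247.5.
Sort by position and accumulate weight:
  km 10 (Delta, w=100) → cum 100
  km 13 (Gamma, w=40) → cum 140
  km 15 (Beta, w=30) → cum 170
  km 20 (Eta, w=80) → cum 250  ≥ 247.5 → median here
  km 21 (Alpha, w=120) → cum 370
  km 25 (Zeta, w=5) → cum 375
  km 28 (Epsilon, w=120) → cum 495
Optimal location: km 20.

x = 20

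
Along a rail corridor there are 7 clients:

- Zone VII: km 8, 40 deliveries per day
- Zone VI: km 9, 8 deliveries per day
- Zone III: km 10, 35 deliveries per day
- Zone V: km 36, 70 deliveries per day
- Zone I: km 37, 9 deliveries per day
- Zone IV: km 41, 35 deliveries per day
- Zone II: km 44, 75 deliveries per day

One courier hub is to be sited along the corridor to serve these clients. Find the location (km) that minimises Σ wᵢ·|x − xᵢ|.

x = 36

For a sum of weighted absolute distances on a line, the optimum is the weighted median (not the mean). Total weight W = 272; half-weight = 136.
Sort by position and accumulate weight:
  km 8 (Zone VII, w=40) → cum 40
  km 9 (Zone VI, w=8) → cum 48
  km 10 (Zone III, w=35) → cum 83
  km 36 (Zone V, w=70) → cum 153  ≥ 136 → median here
  km 37 (Zone I, w=9) → cum 162
  km 41 (Zone IV, w=35) → cum 197
  km 44 (Zone II, w=75) → cum 272
Optimal location: km 36.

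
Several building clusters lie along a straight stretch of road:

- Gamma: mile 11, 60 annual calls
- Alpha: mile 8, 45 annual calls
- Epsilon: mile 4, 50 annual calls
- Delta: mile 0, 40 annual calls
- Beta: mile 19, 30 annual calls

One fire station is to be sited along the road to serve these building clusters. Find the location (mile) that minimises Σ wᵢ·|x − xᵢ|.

x = 8

For a sum of weighted absolute distances on a line, the optimum is the weighted median (not the mean). Total weight W = 225; half-weight = 112.5.
Sort by position and accumulate weight:
  mile 0 (Delta, w=40) → cum 40
  mile 4 (Epsilon, w=50) → cum 90
  mile 8 (Alpha, w=45) → cum 135  ≥ 112.5 → median here
  mile 11 (Gamma, w=60) → cum 195
  mile 19 (Beta, w=30) → cum 225
Optimal location: mile 8.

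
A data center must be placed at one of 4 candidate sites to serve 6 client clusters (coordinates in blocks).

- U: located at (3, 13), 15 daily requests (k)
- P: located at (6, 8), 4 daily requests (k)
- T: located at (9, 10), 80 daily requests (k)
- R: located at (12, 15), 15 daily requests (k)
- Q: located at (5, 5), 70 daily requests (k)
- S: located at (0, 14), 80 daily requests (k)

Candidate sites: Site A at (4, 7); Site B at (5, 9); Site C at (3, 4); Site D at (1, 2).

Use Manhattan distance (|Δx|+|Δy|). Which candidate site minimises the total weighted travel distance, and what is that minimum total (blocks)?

Site B, total 1773 blocks

Total weighted distance at each candidate:
  Site A (4, 7): total = 2087
  Site B (5, 9): total = 1773
  Site C (3, 4): total = 2673
  Site D (1, 2): total = 3409
Minimum is at Site B with total 1773 blocks.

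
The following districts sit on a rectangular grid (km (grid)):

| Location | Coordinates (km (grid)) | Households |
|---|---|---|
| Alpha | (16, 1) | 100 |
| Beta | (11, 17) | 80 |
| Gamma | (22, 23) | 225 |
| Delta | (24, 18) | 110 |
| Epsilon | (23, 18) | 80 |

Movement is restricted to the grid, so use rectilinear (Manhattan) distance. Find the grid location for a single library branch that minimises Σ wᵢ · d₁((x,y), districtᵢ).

(22, 18)

Manhattan distance separates: Σwᵢ(|x−xᵢ|+|y−yᵢ|) = Σwᵢ|x−xᵢ| + Σwᵢ|y−yᵢ|, so x and y are optimised independently as 1-D weighted medians.
Total weight W = 595; half = 297.5.
x-coordinate, sorted with cumulative weight:
  x=11 (Beta, w=80) cum 80
  x=16 (Alpha, w=100) cum 180
  x=22 (Gamma, w=225) cum 405  ← median
  x=23 (Epsilon, w=80) cum 485
  x=24 (Delta, w=110) cum 595
⇒ x* = 22
y-coordinate, sorted with cumulative weight:
  y=1 (Alpha, w=100) cum 100
  y=17 (Beta, w=80) cum 180
  y=18 (Delta, w=110) cum 290
  y=18 (Epsilon, w=80) cum 370  ← median
  y=23 (Gamma, w=225) cum 595
⇒ y* = 18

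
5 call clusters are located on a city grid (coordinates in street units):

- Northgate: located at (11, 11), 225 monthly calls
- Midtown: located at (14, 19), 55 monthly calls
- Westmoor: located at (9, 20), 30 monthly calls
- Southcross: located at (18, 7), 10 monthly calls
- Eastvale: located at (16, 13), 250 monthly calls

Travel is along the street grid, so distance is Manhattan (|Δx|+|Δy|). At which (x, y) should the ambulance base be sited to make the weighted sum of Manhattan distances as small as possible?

Manhattan distance separates: Σwᵢ(|x−xᵢ|+|y−yᵢ|) = Σwᵢ|x−xᵢ| + Σwᵢ|y−yᵢ|, so x and y are optimised independently as 1-D weighted medians.
Total weight W = 570; half = 285.
x-coordinate, sorted with cumulative weight:
  x=9 (Westmoor, w=30) cum 30
  x=11 (Northgate, w=225) cum 255
  x=14 (Midtown, w=55) cum 310  ← median
  x=16 (Eastvale, w=250) cum 560
  x=18 (Southcross, w=10) cum 570
⇒ x* = 14
y-coordinate, sorted with cumulative weight:
  y=7 (Southcross, w=10) cum 10
  y=11 (Northgate, w=225) cum 235
  y=13 (Eastvale, w=250) cum 485  ← median
  y=19 (Midtown, w=55) cum 540
  y=20 (Westmoor, w=30) cum 570
⇒ y* = 13

(14, 13)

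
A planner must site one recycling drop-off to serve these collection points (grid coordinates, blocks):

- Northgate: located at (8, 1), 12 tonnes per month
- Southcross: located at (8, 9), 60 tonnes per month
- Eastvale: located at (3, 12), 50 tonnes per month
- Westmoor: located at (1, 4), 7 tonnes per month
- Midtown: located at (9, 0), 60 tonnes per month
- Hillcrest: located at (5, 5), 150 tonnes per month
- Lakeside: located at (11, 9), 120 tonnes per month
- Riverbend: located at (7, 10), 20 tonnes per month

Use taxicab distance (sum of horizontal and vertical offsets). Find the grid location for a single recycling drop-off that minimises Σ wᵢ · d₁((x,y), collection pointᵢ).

(8, 9)

Manhattan distance separates: Σwᵢ(|x−xᵢ|+|y−yᵢ|) = Σwᵢ|x−xᵢ| + Σwᵢ|y−yᵢ|, so x and y are optimised independently as 1-D weighted medians.
Total weight W = 479; half = 239.5.
x-coordinate, sorted with cumulative weight:
  x=1 (Westmoor, w=7) cum 7
  x=3 (Eastvale, w=50) cum 57
  x=5 (Hillcrest, w=150) cum 207
  x=7 (Riverbend, w=20) cum 227
  x=8 (Northgate, w=12) cum 239
  x=8 (Southcross, w=60) cum 299  ← median
  x=9 (Midtown, w=60) cum 359
  x=11 (Lakeside, w=120) cum 479
⇒ x* = 8
y-coordinate, sorted with cumulative weight:
  y=0 (Midtown, w=60) cum 60
  y=1 (Northgate, w=12) cum 72
  y=4 (Westmoor, w=7) cum 79
  y=5 (Hillcrest, w=150) cum 229
  y=9 (Southcross, w=60) cum 289  ← median
  y=9 (Lakeside, w=120) cum 409
  y=10 (Riverbend, w=20) cum 429
  y=12 (Eastvale, w=50) cum 479
⇒ y* = 9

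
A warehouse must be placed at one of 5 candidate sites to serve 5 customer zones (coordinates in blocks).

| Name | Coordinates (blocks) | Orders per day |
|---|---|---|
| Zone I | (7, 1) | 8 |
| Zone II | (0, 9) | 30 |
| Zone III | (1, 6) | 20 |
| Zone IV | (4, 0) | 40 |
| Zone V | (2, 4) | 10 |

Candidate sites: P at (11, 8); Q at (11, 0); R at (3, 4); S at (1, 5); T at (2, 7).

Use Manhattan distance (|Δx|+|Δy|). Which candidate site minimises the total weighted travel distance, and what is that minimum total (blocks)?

Total weighted distance at each candidate:
  P (11, 8): total = 1418
  Q (11, 0): total = 1370
  R (3, 4): total = 586
  S (1, 5): total = 590
  T (2, 7): total = 638
Minimum is at R with total 586 blocks.

R, total 586 blocks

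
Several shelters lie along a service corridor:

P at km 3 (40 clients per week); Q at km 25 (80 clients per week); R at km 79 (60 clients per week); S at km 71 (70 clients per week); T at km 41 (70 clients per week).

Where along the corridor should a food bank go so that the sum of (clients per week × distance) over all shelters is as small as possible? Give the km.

For a sum of weighted absolute distances on a line, the optimum is the weighted median (not the mean). Total weight W = 320; half-weight = 160.
Sort by position and accumulate weight:
  km 3 (P, w=40) → cum 40
  km 25 (Q, w=80) → cum 120
  km 41 (T, w=70) → cum 190  ≥ 160 → median here
  km 71 (S, w=70) → cum 260
  km 79 (R, w=60) → cum 320
Optimal location: km 41.

x = 41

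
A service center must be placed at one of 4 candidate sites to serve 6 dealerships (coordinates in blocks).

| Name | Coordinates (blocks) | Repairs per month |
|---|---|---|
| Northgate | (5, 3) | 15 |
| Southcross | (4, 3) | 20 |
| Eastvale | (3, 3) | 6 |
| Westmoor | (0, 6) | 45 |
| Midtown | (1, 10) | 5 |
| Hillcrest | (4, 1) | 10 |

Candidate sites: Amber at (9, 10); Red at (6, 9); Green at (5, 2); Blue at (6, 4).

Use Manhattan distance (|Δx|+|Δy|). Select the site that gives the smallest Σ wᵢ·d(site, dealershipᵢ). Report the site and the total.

Total weighted distance at each candidate:
  Amber (9, 10): total = 1248
  Red (6, 9): total = 854
  Green (5, 2): total = 558
  Blue (6, 4): total = 579
Minimum is at Green with total 558 blocks.

Green, total 558 blocks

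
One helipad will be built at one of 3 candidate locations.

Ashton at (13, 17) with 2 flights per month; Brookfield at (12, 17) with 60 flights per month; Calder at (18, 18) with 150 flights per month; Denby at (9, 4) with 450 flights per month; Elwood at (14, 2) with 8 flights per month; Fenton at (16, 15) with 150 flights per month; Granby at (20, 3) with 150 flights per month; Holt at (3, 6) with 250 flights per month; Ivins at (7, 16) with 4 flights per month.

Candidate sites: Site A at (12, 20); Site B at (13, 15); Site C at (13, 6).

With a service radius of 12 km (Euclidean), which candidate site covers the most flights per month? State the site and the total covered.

Coverage radius r = 12 km; a point is covered iff (Δx)²+(Δy)² ≤ 12² = 144.
  Site A (12, 20): covers {Ashton, Brookfield, Calder, Fenton, Ivins} → 366
  Site B (13, 15): covers {Ashton, Brookfield, Calder, Denby, Fenton, Ivins} → 816
  Site C (13, 6): covers {Ashton, Brookfield, Denby, Elwood, Fenton, Granby, Holt, Ivins} → 1074
Maximum coverage at Site C: 1074 flights per month.

Site C, covering 1074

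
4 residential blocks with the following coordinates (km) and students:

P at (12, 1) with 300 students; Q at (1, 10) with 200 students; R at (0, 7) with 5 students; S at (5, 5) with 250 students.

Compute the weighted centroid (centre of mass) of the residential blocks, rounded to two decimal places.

(6.69, 4.75)

The minimiser of Σwᵢ‖p−pᵢ‖² is the weighted centroid p* = (Σwᵢpᵢ)/(Σwᵢ).
Σwᵢ = 755.
Σwᵢxᵢ = 300·12 + 200·1 + 5·0 + 250·5 = 5050.
Σwᵢyᵢ = 300·1 + 200·10 + 5·7 + 250·5 = 3585.
x* = 5050/755 = 6.69, y* = 3585/755 = 4.75.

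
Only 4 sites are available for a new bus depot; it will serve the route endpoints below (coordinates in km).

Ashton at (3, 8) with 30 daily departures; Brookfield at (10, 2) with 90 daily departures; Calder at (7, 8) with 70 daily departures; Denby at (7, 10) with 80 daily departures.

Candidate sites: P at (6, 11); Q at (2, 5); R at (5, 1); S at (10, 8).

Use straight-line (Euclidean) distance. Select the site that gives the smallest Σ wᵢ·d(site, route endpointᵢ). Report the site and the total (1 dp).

Total weighted distance at each candidate:
  P (6, 11): total = 1348.2
  Q (2, 5): total = 1837.7
  R (5, 1): total = 1924.5
  S (10, 8): total = 1248.4
Minimum is at S with total 1248.4 km.

S, total 1248.4 km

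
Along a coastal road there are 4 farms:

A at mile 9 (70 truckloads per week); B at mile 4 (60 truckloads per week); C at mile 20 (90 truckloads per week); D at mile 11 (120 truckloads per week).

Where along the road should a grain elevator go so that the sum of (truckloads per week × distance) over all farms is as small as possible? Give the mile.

For a sum of weighted absolute distances on a line, the optimum is the weighted median (not the mean). Total weight W = 340; half-weight = 170.
Sort by position and accumulate weight:
  mile 4 (B, w=60) → cum 60
  mile 9 (A, w=70) → cum 130
  mile 11 (D, w=120) → cum 250  ≥ 170 → median here
  mile 20 (C, w=90) → cum 340
Optimal location: mile 11.

x = 11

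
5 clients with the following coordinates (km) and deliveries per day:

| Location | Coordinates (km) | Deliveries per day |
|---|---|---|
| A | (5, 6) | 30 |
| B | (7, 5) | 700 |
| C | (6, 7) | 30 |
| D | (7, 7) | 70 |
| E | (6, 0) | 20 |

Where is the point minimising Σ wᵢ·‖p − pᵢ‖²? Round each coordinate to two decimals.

(6.87, 5.15)

The minimiser of Σwᵢ‖p−pᵢ‖² is the weighted centroid p* = (Σwᵢpᵢ)/(Σwᵢ).
Σwᵢ = 850.
Σwᵢxᵢ = 30·5 + 700·7 + 30·6 + 70·7 + 20·6 = 5840.
Σwᵢyᵢ = 30·6 + 700·5 + 30·7 + 70·7 + 20·0 = 4380.
x* = 5840/850 = 6.87, y* = 4380/850 = 5.15.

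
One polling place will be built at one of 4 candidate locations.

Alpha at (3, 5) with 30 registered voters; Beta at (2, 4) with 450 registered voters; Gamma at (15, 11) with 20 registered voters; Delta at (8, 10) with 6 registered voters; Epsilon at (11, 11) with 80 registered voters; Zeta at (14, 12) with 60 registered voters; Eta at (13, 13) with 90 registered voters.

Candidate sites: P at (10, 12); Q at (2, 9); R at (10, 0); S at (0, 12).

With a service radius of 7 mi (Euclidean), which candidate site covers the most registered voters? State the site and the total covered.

Q, covering 486

Coverage radius r = 7 mi; a point is covered iff (Δx)²+(Δy)² ≤ 7² = 49.
  P (10, 12): covers {Gamma, Delta, Epsilon, Zeta, Eta} → 256
  Q (2, 9): covers {Alpha, Beta, Delta} → 486
  R (10, 0): covers {none} → 0
  S (0, 12): covers {none} → 0
Maximum coverage at Q: 486 registered voters.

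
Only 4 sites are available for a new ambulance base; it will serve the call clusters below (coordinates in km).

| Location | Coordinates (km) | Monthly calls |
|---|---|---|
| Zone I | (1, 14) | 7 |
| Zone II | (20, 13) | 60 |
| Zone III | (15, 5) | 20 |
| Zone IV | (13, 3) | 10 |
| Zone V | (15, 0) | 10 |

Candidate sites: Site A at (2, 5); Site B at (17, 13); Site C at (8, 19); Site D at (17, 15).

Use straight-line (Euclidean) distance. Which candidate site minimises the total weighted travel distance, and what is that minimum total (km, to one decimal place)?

Site B, total 696.4 km

Total weighted distance at each candidate:
  Site A (2, 5): total = 1756.3
  Site B (17, 13): total = 696.4
  Site C (8, 19): total = 1548.4
  Site D (17, 15): total = 810.3
Minimum is at Site B with total 696.4 km.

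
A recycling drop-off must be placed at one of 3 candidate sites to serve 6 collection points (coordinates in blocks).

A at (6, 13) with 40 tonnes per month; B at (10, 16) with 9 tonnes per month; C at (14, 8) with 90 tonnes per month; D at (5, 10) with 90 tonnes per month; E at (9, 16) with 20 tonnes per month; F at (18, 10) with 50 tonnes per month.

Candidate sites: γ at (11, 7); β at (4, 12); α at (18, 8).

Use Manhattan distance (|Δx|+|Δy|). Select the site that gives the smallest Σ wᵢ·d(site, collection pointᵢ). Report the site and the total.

γ, total 2420 blocks

Total weighted distance at each candidate:
  γ (11, 7): total = 2420
  β (4, 12): total = 2720
  α (18, 8): total = 2974
Minimum is at γ with total 2420 blocks.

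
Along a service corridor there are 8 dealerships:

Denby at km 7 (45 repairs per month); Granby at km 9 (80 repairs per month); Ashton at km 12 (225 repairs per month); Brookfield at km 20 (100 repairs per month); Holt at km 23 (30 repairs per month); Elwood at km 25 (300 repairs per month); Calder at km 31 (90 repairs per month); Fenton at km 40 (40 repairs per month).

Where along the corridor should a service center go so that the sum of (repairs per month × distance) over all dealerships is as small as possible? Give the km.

x = 23

For a sum of weighted absolute distances on a line, the optimum is the weighted median (not the mean). Total weight W = 910; half-weight = 455.
Sort by position and accumulate weight:
  km 7 (Denby, w=45) → cum 45
  km 9 (Granby, w=80) → cum 125
  km 12 (Ashton, w=225) → cum 350
  km 20 (Brookfield, w=100) → cum 450
  km 23 (Holt, w=30) → cum 480  ≥ 455 → median here
  km 25 (Elwood, w=300) → cum 780
  km 31 (Calder, w=90) → cum 870
  km 40 (Fenton, w=40) → cum 910
Optimal location: km 23.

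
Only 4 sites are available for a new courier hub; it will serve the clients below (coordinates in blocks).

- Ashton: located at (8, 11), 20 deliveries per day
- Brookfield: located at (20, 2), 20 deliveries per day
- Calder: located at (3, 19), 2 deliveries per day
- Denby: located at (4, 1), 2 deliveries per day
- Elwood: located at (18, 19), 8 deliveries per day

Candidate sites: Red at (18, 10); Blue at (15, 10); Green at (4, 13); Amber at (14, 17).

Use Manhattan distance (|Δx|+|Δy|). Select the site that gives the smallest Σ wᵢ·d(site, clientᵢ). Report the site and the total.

Red, total 586 blocks

Total weighted distance at each candidate:
  Red (18, 10): total = 586
  Blue (15, 10): total = 598
  Green (4, 13): total = 858
  Amber (14, 17): total = 786
Minimum is at Red with total 586 blocks.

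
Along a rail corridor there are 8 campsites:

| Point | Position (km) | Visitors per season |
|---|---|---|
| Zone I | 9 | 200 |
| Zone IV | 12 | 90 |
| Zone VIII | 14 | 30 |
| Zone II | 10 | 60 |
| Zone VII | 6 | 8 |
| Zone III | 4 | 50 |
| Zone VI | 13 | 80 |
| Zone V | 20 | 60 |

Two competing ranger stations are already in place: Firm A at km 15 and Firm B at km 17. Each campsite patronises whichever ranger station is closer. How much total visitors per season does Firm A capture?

518

The indifferent point is the midpoint (15+17)/2 = 16; campsites left of it (closer to Firm A at 15) go to Firm A, those right go to Firm B.
  Zone III at 4 (w=50) → Firm A
  Zone VII at 6 (w=8) → Firm A
  Zone I at 9 (w=200) → Firm A
  Zone II at 10 (w=60) → Firm A
  Zone IV at 12 (w=90) → Firm A
  Zone VI at 13 (w=80) → Firm A
  Zone VIII at 14 (w=30) → Firm A
  Zone V at 20 (w=60) → Firm B
Firm A captures 518; Firm B captures 60.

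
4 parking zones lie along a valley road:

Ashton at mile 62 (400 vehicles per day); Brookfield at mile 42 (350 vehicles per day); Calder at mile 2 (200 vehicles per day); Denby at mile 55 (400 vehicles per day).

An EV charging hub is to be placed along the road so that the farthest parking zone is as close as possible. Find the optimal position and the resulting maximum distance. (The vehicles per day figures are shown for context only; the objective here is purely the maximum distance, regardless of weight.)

location 32, max distance 30

The 1-center on a line is the midpoint of the two extreme points: leftmost at 2, rightmost at 62.
Optimal location = (2 + 62)/2 = 32; maximum distance = (62 − 2)/2 = 30.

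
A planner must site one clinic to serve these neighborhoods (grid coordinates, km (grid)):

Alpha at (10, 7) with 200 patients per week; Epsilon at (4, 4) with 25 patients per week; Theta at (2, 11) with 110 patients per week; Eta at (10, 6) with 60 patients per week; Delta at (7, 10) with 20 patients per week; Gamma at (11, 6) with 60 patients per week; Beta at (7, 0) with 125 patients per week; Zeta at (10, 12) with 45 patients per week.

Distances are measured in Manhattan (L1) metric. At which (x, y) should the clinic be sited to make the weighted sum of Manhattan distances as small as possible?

(10, 7)

Manhattan distance separates: Σwᵢ(|x−xᵢ|+|y−yᵢ|) = Σwᵢ|x−xᵢ| + Σwᵢ|y−yᵢ|, so x and y are optimised independently as 1-D weighted medians.
Total weight W = 645; half = 322.5.
x-coordinate, sorted with cumulative weight:
  x=2 (Theta, w=110) cum 110
  x=4 (Epsilon, w=25) cum 135
  x=7 (Delta, w=20) cum 155
  x=7 (Beta, w=125) cum 280
  x=10 (Alpha, w=200) cum 480  ← median
  x=10 (Eta, w=60) cum 540
  x=10 (Zeta, w=45) cum 585
  x=11 (Gamma, w=60) cum 645
⇒ x* = 10
y-coordinate, sorted with cumulative weight:
  y=0 (Beta, w=125) cum 125
  y=4 (Epsilon, w=25) cum 150
  y=6 (Eta, w=60) cum 210
  y=6 (Gamma, w=60) cum 270
  y=7 (Alpha, w=200) cum 470  ← median
  y=10 (Delta, w=20) cum 490
  y=11 (Theta, w=110) cum 600
  y=12 (Zeta, w=45) cum 645
⇒ y* = 7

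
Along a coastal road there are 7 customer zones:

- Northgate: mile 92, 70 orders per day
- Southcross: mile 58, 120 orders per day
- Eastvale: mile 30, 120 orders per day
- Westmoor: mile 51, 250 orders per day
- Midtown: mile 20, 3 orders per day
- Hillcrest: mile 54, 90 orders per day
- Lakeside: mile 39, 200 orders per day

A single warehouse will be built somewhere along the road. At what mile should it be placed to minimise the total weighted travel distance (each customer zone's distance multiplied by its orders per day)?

For a sum of weighted absolute distances on a line, the optimum is the weighted median (not the mean). Total weight W = 853; half-weight = 426.5.
Sort by position and accumulate weight:
  mile 20 (Midtown, w=3) → cum 3
  mile 30 (Eastvale, w=120) → cum 123
  mile 39 (Lakeside, w=200) → cum 323
  mile 51 (Westmoor, w=250) → cum 573  ≥ 426.5 → median here
  mile 54 (Hillcrest, w=90) → cum 663
  mile 58 (Southcross, w=120) → cum 783
  mile 92 (Northgate, w=70) → cum 853
Optimal location: mile 51.

x = 51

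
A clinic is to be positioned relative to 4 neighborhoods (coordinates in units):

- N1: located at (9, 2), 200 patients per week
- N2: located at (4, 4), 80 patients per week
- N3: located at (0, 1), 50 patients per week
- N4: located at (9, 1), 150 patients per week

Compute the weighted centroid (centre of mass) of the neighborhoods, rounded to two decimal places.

(7.23, 1.92)

The minimiser of Σwᵢ‖p−pᵢ‖² is the weighted centroid p* = (Σwᵢpᵢ)/(Σwᵢ).
Σwᵢ = 480.
Σwᵢxᵢ = 200·9 + 80·4 + 50·0 + 150·9 = 3470.
Σwᵢyᵢ = 200·2 + 80·4 + 50·1 + 150·1 = 920.
x* = 3470/480 = 7.23, y* = 920/480 = 1.92.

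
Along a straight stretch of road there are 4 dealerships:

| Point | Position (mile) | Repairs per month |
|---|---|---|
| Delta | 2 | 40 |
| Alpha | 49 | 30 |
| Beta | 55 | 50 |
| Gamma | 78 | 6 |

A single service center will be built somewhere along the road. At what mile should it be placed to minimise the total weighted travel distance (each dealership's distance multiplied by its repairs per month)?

x = 49

For a sum of weighted absolute distances on a line, the optimum is the weighted median (not the mean). Total weight W = 126; half-weight = 63.
Sort by position and accumulate weight:
  mile 2 (Delta, w=40) → cum 40
  mile 49 (Alpha, w=30) → cum 70  ≥ 63 → median here
  mile 55 (Beta, w=50) → cum 120
  mile 78 (Gamma, w=6) → cum 126
Optimal location: mile 49.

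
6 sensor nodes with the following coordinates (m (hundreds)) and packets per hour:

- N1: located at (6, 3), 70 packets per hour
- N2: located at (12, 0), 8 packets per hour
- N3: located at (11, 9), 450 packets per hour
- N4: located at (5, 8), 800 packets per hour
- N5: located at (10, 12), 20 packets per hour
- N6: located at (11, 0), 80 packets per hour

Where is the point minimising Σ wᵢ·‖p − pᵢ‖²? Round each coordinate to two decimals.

The minimiser of Σwᵢ‖p−pᵢ‖² is the weighted centroid p* = (Σwᵢpᵢ)/(Σwᵢ).
Σwᵢ = 1428.
Σwᵢxᵢ = 70·6 + 8·12 + 450·11 + 800·5 + 20·10 + 80·11 = 10546.
Σwᵢyᵢ = 70·3 + 8·0 + 450·9 + 800·8 + 20·12 + 80·0 = 10900.
x* = 10546/1428 = 7.39, y* = 10900/1428 = 7.63.

(7.39, 7.63)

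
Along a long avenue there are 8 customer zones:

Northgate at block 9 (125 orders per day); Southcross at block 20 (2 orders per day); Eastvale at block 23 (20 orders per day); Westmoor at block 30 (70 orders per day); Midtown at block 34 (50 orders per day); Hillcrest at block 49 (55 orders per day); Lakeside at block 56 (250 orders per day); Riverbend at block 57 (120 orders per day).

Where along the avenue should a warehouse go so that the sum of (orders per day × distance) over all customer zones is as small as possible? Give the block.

x = 56

For a sum of weighted absolute distances on a line, the optimum is the weighted median (not the mean). Total weight W = 692; half-weight = 346.
Sort by position and accumulate weight:
  block 9 (Northgate, w=125) → cum 125
  block 20 (Southcross, w=2) → cum 127
  block 23 (Eastvale, w=20) → cum 147
  block 30 (Westmoor, w=70) → cum 217
  block 34 (Midtown, w=50) → cum 267
  block 49 (Hillcrest, w=55) → cum 322
  block 56 (Lakeside, w=250) → cum 572  ≥ 346 → median here
  block 57 (Riverbend, w=120) → cum 692
Optimal location: block 56.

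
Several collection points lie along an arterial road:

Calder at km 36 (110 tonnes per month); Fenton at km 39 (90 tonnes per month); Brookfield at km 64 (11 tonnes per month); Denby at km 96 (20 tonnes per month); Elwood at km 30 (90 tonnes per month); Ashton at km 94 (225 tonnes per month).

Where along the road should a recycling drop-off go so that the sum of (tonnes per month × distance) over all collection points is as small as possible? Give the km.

For a sum of weighted absolute distances on a line, the optimum is the weighted median (not the mean). Total weight W = 546; half-weight = 273.
Sort by position and accumulate weight:
  km 30 (Elwood, w=90) → cum 90
  km 36 (Calder, w=110) → cum 200
  km 39 (Fenton, w=90) → cum 290  ≥ 273 → median here
  km 64 (Brookfield, w=11) → cum 301
  km 94 (Ashton, w=225) → cum 526
  km 96 (Denby, w=20) → cum 546
Optimal location: km 39.

x = 39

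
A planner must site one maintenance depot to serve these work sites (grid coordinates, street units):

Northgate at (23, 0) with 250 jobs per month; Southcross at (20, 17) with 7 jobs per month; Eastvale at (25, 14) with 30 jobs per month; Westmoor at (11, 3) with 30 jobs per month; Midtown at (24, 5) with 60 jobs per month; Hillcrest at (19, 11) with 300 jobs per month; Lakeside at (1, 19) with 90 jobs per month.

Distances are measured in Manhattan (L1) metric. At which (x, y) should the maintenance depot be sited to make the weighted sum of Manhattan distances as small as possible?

Manhattan distance separates: Σwᵢ(|x−xᵢ|+|y−yᵢ|) = Σwᵢ|x−xᵢ| + Σwᵢ|y−yᵢ|, so x and y are optimised independently as 1-D weighted medians.
Total weight W = 767; half = 383.5.
x-coordinate, sorted with cumulative weight:
  x=1 (Lakeside, w=90) cum 90
  x=11 (Westmoor, w=30) cum 120
  x=19 (Hillcrest, w=300) cum 420  ← median
  x=20 (Southcross, w=7) cum 427
  x=23 (Northgate, w=250) cum 677
  x=24 (Midtown, w=60) cum 737
  x=25 (Eastvale, w=30) cum 767
⇒ x* = 19
y-coordinate, sorted with cumulative weight:
  y=0 (Northgate, w=250) cum 250
  y=3 (Westmoor, w=30) cum 280
  y=5 (Midtown, w=60) cum 340
  y=11 (Hillcrest, w=300) cum 640  ← median
  y=14 (Eastvale, w=30) cum 670
  y=17 (Southcross, w=7) cum 677
  y=19 (Lakeside, w=90) cum 767
⇒ y* = 11

(19, 11)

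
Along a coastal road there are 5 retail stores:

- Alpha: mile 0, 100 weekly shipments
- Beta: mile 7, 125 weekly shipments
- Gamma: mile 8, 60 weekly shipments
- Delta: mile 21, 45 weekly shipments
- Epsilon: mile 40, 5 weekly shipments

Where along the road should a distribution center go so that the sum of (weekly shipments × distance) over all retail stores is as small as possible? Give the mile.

x = 7

For a sum of weighted absolute distances on a line, the optimum is the weighted median (not the mean). Total weight W = 335; half-weight = 167.5.
Sort by position and accumulate weight:
  mile 0 (Alpha, w=100) → cum 100
  mile 7 (Beta, w=125) → cum 225  ≥ 167.5 → median here
  mile 8 (Gamma, w=60) → cum 285
  mile 21 (Delta, w=45) → cum 330
  mile 40 (Epsilon, w=5) → cum 335
Optimal location: mile 7.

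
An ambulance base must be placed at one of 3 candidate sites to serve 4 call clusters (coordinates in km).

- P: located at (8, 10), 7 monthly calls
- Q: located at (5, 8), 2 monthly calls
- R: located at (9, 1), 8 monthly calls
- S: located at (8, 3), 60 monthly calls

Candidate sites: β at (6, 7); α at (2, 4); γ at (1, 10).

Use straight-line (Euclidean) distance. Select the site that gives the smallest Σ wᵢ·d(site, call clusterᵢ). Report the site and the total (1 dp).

Total weighted distance at each candidate:
  β (6, 7): total = 350.1
  α (2, 4): total = 495.3
  γ (1, 10): total = 748.2
Minimum is at β with total 350.1 km.

β, total 350.1 km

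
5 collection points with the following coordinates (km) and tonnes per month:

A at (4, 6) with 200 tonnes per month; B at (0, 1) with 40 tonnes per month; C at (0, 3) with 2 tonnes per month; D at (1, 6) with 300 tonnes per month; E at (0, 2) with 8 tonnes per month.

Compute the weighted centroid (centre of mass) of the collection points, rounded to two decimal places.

The minimiser of Σwᵢ‖p−pᵢ‖² is the weighted centroid p* = (Σwᵢpᵢ)/(Σwᵢ).
Σwᵢ = 550.
Σwᵢxᵢ = 200·4 + 40·0 + 2·0 + 300·1 + 8·0 = 1100.
Σwᵢyᵢ = 200·6 + 40·1 + 2·3 + 300·6 + 8·2 = 3062.
x* = 1100/550 = 2.00, y* = 3062/550 = 5.57.

(2.00, 5.57)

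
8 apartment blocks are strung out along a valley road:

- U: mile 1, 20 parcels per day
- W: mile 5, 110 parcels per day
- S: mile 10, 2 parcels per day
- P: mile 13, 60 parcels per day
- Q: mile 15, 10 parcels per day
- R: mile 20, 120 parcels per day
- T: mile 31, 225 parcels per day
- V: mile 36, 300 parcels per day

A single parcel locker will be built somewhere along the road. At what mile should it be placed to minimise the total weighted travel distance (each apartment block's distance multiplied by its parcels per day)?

For a sum of weighted absolute distances on a line, the optimum is the weighted median (not the mean). Total weight W = 847; half-weight = 423.5.
Sort by position and accumulate weight:
  mile 1 (U, w=20) → cum 20
  mile 5 (W, w=110) → cum 130
  mile 10 (S, w=2) → cum 132
  mile 13 (P, w=60) → cum 192
  mile 15 (Q, w=10) → cum 202
  mile 20 (R, w=120) → cum 322
  mile 31 (T, w=225) → cum 547  ≥ 423.5 → median here
  mile 36 (V, w=300) → cum 847
Optimal location: mile 31.

x = 31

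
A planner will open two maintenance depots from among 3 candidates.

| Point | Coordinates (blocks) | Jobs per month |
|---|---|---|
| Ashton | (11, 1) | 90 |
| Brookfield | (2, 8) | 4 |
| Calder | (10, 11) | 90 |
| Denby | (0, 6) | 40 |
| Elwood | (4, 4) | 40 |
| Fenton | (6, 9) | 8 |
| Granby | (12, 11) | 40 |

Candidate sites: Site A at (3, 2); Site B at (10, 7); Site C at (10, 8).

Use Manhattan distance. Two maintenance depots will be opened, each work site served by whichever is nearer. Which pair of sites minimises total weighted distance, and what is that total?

{Site A, Site C}, total 1658

Evaluate every pair (each demand assigned to the nearer of the two):
  {Site A, Site C}: total = 1658
  {Site A, Site B}: total = 1706
  {Site B, Site C}: total = 1972
Best pair: {Site A, Site C} with total 1658.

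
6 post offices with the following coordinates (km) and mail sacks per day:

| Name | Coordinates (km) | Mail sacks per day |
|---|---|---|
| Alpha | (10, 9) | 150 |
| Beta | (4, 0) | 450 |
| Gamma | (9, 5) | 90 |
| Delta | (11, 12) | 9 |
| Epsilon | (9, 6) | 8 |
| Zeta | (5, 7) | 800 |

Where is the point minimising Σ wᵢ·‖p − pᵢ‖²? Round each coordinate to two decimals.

(5.50, 5.01)

The minimiser of Σwᵢ‖p−pᵢ‖² is the weighted centroid p* = (Σwᵢpᵢ)/(Σwᵢ).
Σwᵢ = 1507.
Σwᵢxᵢ = 150·10 + 450·4 + 90·9 + 9·11 + 8·9 + 800·5 = 8281.
Σwᵢyᵢ = 150·9 + 450·0 + 90·5 + 9·12 + 8·6 + 800·7 = 7556.
x* = 8281/1507 = 5.50, y* = 7556/1507 = 5.01.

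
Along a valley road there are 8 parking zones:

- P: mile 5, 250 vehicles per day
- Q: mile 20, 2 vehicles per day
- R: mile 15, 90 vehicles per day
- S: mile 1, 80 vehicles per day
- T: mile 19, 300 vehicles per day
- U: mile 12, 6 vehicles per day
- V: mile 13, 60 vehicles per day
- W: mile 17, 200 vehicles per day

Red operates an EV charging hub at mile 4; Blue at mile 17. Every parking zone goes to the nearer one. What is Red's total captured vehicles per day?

The indifferent point is the midpoint (4+17)/2 = 10.5; parking zones left of it (closer to Red at 4) go to Red, those right go to Blue.
  S at 1 (w=80) → Red
  P at 5 (w=250) → Red
  U at 12 (w=6) → Blue
  V at 13 (w=60) → Blue
  R at 15 (w=90) → Blue
  W at 17 (w=200) → Blue
  T at 19 (w=300) → Blue
  Q at 20 (w=2) → Blue
Red captures 330; Blue captures 658.

330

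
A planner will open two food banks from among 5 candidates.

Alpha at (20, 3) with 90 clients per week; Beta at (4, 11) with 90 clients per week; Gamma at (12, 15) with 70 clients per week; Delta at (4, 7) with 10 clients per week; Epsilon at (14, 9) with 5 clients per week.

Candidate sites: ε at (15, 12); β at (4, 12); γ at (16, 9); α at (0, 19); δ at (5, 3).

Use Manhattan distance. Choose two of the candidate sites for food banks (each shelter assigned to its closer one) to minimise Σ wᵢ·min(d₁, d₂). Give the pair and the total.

{β, γ}, total 1750

Evaluate every pair (each demand assigned to the nearer of the two):
  {β, γ}: total = 1750
  {ε, β}: total = 1840
  {β, δ}: total = 2325
  {γ, δ}: total = 2470
  {ε, γ}: total = 2550
  {ε, δ}: total = 2560
  {γ, α}: total = 2830
  {ε, α}: total = 2940
  {β, α}: total = 3225
  {α, δ}: total = 3405
Best pair: {β, γ} with total 1750.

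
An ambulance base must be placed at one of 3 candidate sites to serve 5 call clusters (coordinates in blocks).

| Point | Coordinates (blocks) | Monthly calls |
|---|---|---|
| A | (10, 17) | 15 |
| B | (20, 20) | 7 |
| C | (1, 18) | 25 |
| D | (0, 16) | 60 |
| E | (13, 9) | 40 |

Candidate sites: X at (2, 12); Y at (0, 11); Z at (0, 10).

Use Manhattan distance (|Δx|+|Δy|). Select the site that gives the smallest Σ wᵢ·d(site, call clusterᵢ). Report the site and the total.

Total weighted distance at each candidate:
  X (2, 12): total = 1472
  Y (0, 11): total = 1543
  Z (0, 10): total = 1610
Minimum is at X with total 1472 blocks.

X, total 1472 blocks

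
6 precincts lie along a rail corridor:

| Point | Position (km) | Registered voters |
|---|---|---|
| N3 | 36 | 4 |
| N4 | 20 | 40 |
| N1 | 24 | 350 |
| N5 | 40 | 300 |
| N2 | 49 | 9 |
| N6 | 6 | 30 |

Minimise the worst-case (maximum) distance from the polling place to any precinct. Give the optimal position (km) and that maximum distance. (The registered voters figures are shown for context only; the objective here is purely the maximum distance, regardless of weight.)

The 1-center on a line is the midpoint of the two extreme points: leftmost at 6, rightmost at 49.
Optimal location = (6 + 49)/2 = 27.5; maximum distance = (49 − 6)/2 = 21.5.

location 27.5, max distance 21.5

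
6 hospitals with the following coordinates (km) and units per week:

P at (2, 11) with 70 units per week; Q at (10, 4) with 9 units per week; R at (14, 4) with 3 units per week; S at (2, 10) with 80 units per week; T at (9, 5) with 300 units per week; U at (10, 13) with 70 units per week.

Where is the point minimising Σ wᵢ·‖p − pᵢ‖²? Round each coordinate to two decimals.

(7.20, 7.57)

The minimiser of Σwᵢ‖p−pᵢ‖² is the weighted centroid p* = (Σwᵢpᵢ)/(Σwᵢ).
Σwᵢ = 532.
Σwᵢxᵢ = 70·2 + 9·10 + 3·14 + 80·2 + 300·9 + 70·10 = 3832.
Σwᵢyᵢ = 70·11 + 9·4 + 3·4 + 80·10 + 300·5 + 70·13 = 4028.
x* = 3832/532 = 7.20, y* = 4028/532 = 7.57.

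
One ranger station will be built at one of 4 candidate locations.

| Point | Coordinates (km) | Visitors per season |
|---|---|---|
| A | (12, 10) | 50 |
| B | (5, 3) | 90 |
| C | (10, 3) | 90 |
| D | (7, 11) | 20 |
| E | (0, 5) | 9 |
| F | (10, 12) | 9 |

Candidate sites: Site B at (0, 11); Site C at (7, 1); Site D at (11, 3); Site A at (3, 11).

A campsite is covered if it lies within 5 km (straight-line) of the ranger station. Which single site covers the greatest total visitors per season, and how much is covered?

Coverage radius r = 5 km; a point is covered iff (Δx)²+(Δy)² ≤ 5² = 25.
  Site B (0, 11): covers {none} → 0
  Site C (7, 1): covers {B, C} → 180
  Site D (11, 3): covers {C} → 90
  Site A (3, 11): covers {D} → 20
Maximum coverage at Site C: 180 visitors per season.

Site C, covering 180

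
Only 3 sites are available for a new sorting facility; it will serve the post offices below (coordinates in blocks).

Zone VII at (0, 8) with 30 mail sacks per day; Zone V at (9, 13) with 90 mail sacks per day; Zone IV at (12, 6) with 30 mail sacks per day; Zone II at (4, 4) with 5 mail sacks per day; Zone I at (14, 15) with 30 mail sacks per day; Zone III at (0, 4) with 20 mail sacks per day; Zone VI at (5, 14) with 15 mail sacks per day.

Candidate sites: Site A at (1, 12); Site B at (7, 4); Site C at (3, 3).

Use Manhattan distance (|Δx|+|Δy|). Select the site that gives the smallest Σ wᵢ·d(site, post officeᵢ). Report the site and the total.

Site A, total 2275 blocks

Total weighted distance at each candidate:
  Site A (1, 12): total = 2275
  Site B (7, 4): total = 2405
  Site C (3, 3): total = 3015
Minimum is at Site A with total 2275 blocks.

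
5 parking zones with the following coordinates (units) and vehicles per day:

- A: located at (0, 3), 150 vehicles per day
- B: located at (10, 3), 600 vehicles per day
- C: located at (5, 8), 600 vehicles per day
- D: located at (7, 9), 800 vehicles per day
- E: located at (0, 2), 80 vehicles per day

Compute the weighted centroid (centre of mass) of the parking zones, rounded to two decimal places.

(6.55, 6.46)

The minimiser of Σwᵢ‖p−pᵢ‖² is the weighted centroid p* = (Σwᵢpᵢ)/(Σwᵢ).
Σwᵢ = 2230.
Σwᵢxᵢ = 150·0 + 600·10 + 600·5 + 800·7 + 80·0 = 14600.
Σwᵢyᵢ = 150·3 + 600·3 + 600·8 + 800·9 + 80·2 = 14410.
x* = 14600/2230 = 6.55, y* = 14410/2230 = 6.46.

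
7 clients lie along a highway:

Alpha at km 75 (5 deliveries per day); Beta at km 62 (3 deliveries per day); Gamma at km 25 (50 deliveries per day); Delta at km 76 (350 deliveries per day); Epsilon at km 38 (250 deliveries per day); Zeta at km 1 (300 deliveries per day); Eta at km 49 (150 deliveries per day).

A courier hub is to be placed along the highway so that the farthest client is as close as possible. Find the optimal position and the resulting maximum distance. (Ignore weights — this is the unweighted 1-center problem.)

The 1-center on a line is the midpoint of the two extreme points: leftmost at 1, rightmost at 76.
Optimal location = (1 + 76)/2 = 38.5; maximum distance = (76 − 1)/2 = 37.5.

location 38.5, max distance 37.5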